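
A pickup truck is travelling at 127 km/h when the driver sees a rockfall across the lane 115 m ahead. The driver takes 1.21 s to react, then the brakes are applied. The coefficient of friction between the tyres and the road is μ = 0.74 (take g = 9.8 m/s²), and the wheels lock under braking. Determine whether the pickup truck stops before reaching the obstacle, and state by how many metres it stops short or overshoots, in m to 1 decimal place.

No — it overshoots by 13.5 m

127 km/h ÷ 3.6 = 35.2778 m/s.
a = μg = 0.74 × 9.8 = 7.252 m/s².
Reaction distance = 35.2778 × 1.21 = 42.686 m.
Braking distance = v²/(2a) = 1244.523 / 14.504 = 85.806 m.
Total stopping distance = 42.686 + 85.806 = 128.492 m, vs 115 m available — it cannot stop in time and overshoots by 128.492 − 115 = 13.492 m.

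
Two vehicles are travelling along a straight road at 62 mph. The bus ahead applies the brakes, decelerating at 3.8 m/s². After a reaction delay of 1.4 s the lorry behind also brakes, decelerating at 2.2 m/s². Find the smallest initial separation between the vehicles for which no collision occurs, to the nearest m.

Minimum gap ≈ 112 m

62 mph × 0.44704 = 27.7165 m/s.
Leader travels v²/(2a_L) = 768.204 / 7.600 = 101.079 m before stopping.
Follower covers v·t_r = 27.7165 × 1.4 = 38.803 m while reacting, then v²/(2a_F) = 768.204 / 4.400 = 174.592 m while braking, for a total of 38.803 + 174.592 = 213.395 m.
Since a_F ≤ a_L and the follower starts braking later, the follower is never slower than the leader, so the closest approach is when both have stopped.
Minimum gap = 213.395 − 101.079 = 112.316 m.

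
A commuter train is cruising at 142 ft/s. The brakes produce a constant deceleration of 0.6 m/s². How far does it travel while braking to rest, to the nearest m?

142 ft/s × 0.3048 = 43.2816 m/s.
Braking distance = v²/(2a) = 43.2816² / (2 × 0.600) = 1873.297 / 1.200 = 1561.081 m.

Braking distance ≈ 1561 m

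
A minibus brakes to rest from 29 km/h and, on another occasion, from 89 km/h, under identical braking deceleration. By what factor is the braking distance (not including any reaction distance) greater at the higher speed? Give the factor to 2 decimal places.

Braking distance d = v²/(2a), so with a fixed, d ∝ v².
Factor = (89/29)² = 3.0690² = 9.4188.

Factor ≈ 9.42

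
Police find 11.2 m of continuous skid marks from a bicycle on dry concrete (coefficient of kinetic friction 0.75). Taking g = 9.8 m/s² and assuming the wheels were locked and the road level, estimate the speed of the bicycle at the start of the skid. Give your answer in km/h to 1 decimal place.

Deceleration a = μg = 0.75 × 9.8 = 7.350 m/s².
v = √(2a·d) = √(2 × 7.350 × 11.2) = √164.640 = 12.8312 m/s.
= 12.8312 × 3.6 = 46.192 km/h.

Initial speed ≈ 46.2 km/h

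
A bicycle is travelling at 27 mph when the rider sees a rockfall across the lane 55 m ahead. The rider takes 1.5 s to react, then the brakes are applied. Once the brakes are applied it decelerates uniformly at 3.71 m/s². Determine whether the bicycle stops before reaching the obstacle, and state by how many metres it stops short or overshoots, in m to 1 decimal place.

27 mph × 0.44704 = 12.0701 m/s.
Reaction distance = 12.0701 × 1.5 = 18.105 m.
Braking distance = v²/(2a) = 145.687 / 7.420 = 19.634 m.
Total stopping distance = 18.105 + 19.634 = 37.739 m, vs 55 m available — it stops with 55 − 37.739 = 17.261 m to spare.

Yes — it stops 17.3 m short of the obstacle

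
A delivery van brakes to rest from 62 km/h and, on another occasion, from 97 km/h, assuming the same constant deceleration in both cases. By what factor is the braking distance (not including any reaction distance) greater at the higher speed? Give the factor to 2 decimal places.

Factor ≈ 2.45

Braking distance d = v²/(2a), so with a fixed, d ∝ v².
Factor = (97/62)² = 1.5645² = 2.4477.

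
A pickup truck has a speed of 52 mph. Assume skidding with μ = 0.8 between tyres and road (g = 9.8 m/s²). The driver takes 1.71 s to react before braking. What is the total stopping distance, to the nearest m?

52 mph × 0.44704 = 23.2461 m/s.
a = μg = 0.8 × 9.8 = 7.840 m/s².
Reaction distance = v·t_r = 23.2461 × 1.71 = 39.751 m.
Braking distance = v²/(2a) = 23.2461² / (2 × 7.840) = 540.381 / 15.680 = 34.463 m.
Total = 39.751 + 34.463 = 74.214 m.

Total stopping distance ≈ 74 m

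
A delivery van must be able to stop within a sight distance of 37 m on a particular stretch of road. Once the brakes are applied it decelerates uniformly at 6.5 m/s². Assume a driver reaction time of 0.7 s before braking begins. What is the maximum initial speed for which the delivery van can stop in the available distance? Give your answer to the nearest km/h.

Stopping distance: v·t_r + v²/(2a) = 37 with t_r = 0.7 s and a = 6.500 m/s².
So v² + 9.100 v − 481.00 = 0.
Positive root: v = −a·t_r + √((a·t_r)² + 2a·d) = −4.550 + √(20.702 + 481.00) = 17.8487 m/s.
17.8487 m/s × 3.6 = 64.255 km/h.

Maximum speed ≈ 64 km/h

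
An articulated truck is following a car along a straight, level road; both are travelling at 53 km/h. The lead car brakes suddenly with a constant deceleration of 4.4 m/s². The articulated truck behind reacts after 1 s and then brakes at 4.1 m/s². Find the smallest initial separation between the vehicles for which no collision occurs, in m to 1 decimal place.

Minimum gap ≈ 16.5 m

53 km/h ÷ 3.6 = 14.7222 m/s.
Leader travels v²/(2a_L) = 216.743 / 8.800 = 24.630 m before stopping.
Follower covers v·t_r = 14.7222 × 1 = 14.722 m while reacting, then v²/(2a_F) = 216.743 / 8.200 = 26.432 m while braking, for a total of 14.722 + 26.432 = 41.154 m.
Since a_F ≤ a_L and the follower starts braking later, the follower is never slower than the leader, so the closest approach is when both have stopped.
Minimum gap = 41.154 − 24.630 = 16.524 m.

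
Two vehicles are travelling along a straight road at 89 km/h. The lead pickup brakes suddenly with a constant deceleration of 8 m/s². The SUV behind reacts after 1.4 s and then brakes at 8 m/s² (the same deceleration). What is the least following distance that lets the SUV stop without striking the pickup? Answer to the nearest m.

Minimum gap ≈ 35 m

89 km/h ÷ 3.6 = 24.7222 m/s.
Leader travels v²/(2a_L) = 611.187 / 16.000 = 38.199 m before stopping.
Follower covers v·t_r = 24.7222 × 1.4 = 34.611 m while reacting, then v²/(2a_F) = 611.187 / 16.000 = 38.199 m while braking, for a total of 34.611 + 38.199 = 72.810 m.
Since a_F ≤ a_L and the follower starts braking later, the follower is never slower than the leader, so the closest approach is when both have stopped.
Minimum gap = 72.810 − 38.199 = 34.611 m.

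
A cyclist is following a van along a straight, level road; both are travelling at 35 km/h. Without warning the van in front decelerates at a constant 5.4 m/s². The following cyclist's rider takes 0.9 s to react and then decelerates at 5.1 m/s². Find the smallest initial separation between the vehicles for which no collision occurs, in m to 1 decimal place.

Minimum gap ≈ 9.3 m

35 km/h ÷ 3.6 = 9.7222 m/s.
Leader travels v²/(2a_L) = 94.521 / 10.800 = 8.752 m before stopping.
Follower covers v·t_r = 9.7222 × 0.9 = 8.750 m while reacting, then v²/(2a_F) = 94.521 / 10.200 = 9.267 m while braking, for a total of 8.750 + 9.267 = 18.017 m.
Since a_F ≤ a_L and the follower starts braking later, the follower is never slower than the leader, so the closest approach is when both have stopped.
Minimum gap = 18.017 − 8.752 = 9.265 m.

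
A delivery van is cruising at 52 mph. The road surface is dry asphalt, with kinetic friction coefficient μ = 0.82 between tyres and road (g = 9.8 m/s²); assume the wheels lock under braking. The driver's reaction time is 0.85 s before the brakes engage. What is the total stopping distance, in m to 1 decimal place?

52 mph × 0.44704 = 23.2461 m/s.
a = μg = 0.82 × 9.8 = 8.036 m/s².
Reaction distance = v·t_r = 23.2461 × 0.85 = 19.759 m.
Braking distance = v²/(2a) = 23.2461² / (2 × 8.036) = 540.381 / 16.072 = 33.623 m.
Total = 19.759 + 33.623 = 53.382 m.

Total stopping distance ≈ 53.4 m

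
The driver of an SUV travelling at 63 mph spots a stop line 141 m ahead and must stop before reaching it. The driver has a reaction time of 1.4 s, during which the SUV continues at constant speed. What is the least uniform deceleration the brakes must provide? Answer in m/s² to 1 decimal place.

Required deceleration ≈ 3.9 m/s²

63 mph × 0.44704 = 28.1635 m/s.
Distance covered during reaction = 28.1635 × 1.4 = 39.429 m.
Distance available for braking: 141 − 39.429 = 101.571 m.
v² = 2a·d ⇒ a = v²/(2d) = 28.1635² / (2 × 101.571) = 793.183 / 203.142 = 3.9046 m/s².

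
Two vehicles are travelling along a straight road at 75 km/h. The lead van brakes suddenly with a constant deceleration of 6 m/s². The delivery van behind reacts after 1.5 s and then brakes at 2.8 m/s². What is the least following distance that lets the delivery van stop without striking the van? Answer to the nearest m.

Minimum gap ≈ 73 m

75 km/h ÷ 3.6 = 20.8333 m/s.
Leader travels v²/(2a_L) = 434.026 / 12.000 = 36.169 m before stopping.
Follower covers v·t_r = 20.8333 × 1.5 = 31.250 m while reacting, then v²/(2a_F) = 434.026 / 5.600 = 77.505 m while braking, for a total of 31.250 + 77.505 = 108.755 m.
Since a_F ≤ a_L and the follower starts braking later, the follower is never slower than the leader, so the closest approach is when both have stopped.
Minimum gap = 108.755 − 36.169 = 72.586 m.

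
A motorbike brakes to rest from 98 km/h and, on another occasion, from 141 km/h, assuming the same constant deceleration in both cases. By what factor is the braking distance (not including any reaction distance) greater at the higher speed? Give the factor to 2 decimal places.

Braking distance d = v²/(2a), so with a fixed, d ∝ v².
Factor = (141/98)² = 1.4388² = 2.0701.

Factor ≈ 2.07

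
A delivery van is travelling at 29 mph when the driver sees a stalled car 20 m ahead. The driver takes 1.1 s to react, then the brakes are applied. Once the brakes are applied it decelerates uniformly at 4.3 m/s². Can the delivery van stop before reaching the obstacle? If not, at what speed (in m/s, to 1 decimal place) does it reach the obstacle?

29 mph × 0.44704 = 12.9642 m/s.
Reaction distance = 12.9642 × 1.1 = 14.261 m.
Braking distance needed to stop: v²/(2a) = 168.070 / 8.600 = 19.543 m, so total needed = 14.261 + 19.543 = 33.804 m > 20 m — it cannot stop.
Distance remaining when braking begins: 20 − 14.261 = 5.739 m.
v² = v₀² − 2a·d = 168.070 − 2 × 4.300 × 5.739 = 118.715 m²/s².
v = √118.715 = 10.896 m/s.

No — it strikes the obstacle at 10.9 m/s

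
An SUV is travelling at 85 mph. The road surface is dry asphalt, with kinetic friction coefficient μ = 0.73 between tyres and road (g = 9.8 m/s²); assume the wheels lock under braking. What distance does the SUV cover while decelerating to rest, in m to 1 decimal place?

Braking distance ≈ 100.9 m

85 mph × 0.44704 = 37.9984 m/s.
a = μg = 0.73 × 9.8 = 7.154 m/s².
Braking distance = v²/(2a) = 37.9984² / (2 × 7.154) = 1443.878 / 14.308 = 100.914 m.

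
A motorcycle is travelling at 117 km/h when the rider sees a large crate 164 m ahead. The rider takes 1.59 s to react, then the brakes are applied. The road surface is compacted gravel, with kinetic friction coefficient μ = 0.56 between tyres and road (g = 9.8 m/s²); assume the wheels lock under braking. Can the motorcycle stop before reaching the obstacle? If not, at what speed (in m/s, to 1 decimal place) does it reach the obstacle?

Yes — it stops about 16.1 m short of the obstacle, so it never reaches it

117 km/h ÷ 3.6 = 32.5000 m/s.
a = μg = 0.56 × 9.8 = 5.488 m/s².
Reaction distance = 32.5000 × 1.59 = 51.675 m.
Braking distance = v²/(2a) = 1056.250 / 10.976 = 96.233 m.
Total stopping distance = 51.675 + 96.233 = 147.908 m, vs 164 m available — it stops with 164 − 147.908 = 16.092 m to spare.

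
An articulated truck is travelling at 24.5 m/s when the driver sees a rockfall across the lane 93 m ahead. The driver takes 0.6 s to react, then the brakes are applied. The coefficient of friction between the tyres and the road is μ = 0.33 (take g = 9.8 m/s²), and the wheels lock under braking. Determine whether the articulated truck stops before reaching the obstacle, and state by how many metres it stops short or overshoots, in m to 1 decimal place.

a = μg = 0.33 × 9.8 = 3.234 m/s².
Reaction distance = 24.5000 × 0.6 = 14.700 m.
Braking distance = v²/(2a) = 600.250 / 6.468 = 92.803 m.
Total stopping distance = 14.700 + 92.803 = 107.503 m, vs 93 m available — it cannot stop in time and overshoots by 107.503 − 93 = 14.503 m.

No — it overshoots by 14.5 m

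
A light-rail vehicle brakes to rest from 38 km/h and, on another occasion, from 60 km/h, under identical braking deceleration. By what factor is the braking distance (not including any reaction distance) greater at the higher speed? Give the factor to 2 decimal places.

Factor ≈ 2.49

Braking distance d = v²/(2a), so with a fixed, d ∝ v².
Factor = (60/38)² = 1.5789² = 2.4929.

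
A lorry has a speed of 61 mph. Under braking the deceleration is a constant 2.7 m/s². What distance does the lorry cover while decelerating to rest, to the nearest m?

61 mph × 0.44704 = 27.2694 m/s.
Braking distance = v²/(2a) = 27.2694² / (2 × 2.700) = 743.620 / 5.400 = 137.707 m.

Braking distance ≈ 138 m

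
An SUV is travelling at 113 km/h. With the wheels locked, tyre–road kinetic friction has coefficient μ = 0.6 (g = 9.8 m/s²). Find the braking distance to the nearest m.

Braking distance ≈ 84 m

113 km/h ÷ 3.6 = 31.3889 m/s.
a = μg = 0.6 × 9.8 = 5.880 m/s².
Braking distance = v²/(2a) = 31.3889² / (2 × 5.880) = 985.263 / 11.760 = 83.781 m.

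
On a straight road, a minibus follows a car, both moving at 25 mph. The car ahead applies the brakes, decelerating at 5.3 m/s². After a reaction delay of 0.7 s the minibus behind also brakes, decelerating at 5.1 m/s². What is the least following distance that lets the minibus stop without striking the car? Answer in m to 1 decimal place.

25 mph × 0.44704 = 11.1760 m/s.
Leader travels v²/(2a_L) = 124.903 / 10.600 = 11.783 m before stopping.
Follower covers v·t_r = 11.1760 × 0.7 = 7.823 m while reacting, then v²/(2a_F) = 124.903 / 10.200 = 12.245 m while braking, for a total of 7.823 + 12.245 = 20.068 m.
Since a_F ≤ a_L and the follower starts braking later, the follower is never slower than the leader, so the closest approach is when both have stopped.
Minimum gap = 20.068 − 11.783 = 8.285 m.

Minimum gap ≈ 8.3 m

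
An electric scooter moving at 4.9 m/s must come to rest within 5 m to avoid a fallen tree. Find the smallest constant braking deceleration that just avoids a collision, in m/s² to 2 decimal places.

Required deceleration ≈ 2.40 m/s²

v² = 2a·d ⇒ a = v²/(2d) = 4.9000² / (2 × 5.000) = 24.010 / 10.000 = 2.4010 m/s².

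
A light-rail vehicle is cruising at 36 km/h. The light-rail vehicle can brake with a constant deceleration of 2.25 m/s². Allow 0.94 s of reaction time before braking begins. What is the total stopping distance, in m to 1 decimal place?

36 km/h ÷ 3.6 = 10.0000 m/s.
Reaction distance = v·t_r = 10.0000 × 0.94 = 9.400 m.
Braking distance = v²/(2a) = 10.0000² / (2 × 2.250) = 100.000 / 4.500 = 22.222 m.
Total = 9.400 + 22.222 = 31.622 m.

Total stopping distance ≈ 31.6 m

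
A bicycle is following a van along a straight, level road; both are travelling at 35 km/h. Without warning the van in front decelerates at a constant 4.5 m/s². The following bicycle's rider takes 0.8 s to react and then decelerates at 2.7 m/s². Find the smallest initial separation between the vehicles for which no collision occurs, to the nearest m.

Minimum gap ≈ 15 m

35 km/h ÷ 3.6 = 9.7222 m/s.
Leader travels v²/(2a_L) = 94.521 / 9.000 = 10.502 m before stopping.
Follower covers v·t_r = 9.7222 × 0.8 = 7.778 m while reacting, then v²/(2a_F) = 94.521 / 5.400 = 17.504 m while braking, for a total of 7.778 + 17.504 = 25.282 m.
Since a_F ≤ a_L and the follower starts braking later, the follower is never slower than the leader, so the closest approach is when both have stopped.
Minimum gap = 25.282 − 10.502 = 14.780 m.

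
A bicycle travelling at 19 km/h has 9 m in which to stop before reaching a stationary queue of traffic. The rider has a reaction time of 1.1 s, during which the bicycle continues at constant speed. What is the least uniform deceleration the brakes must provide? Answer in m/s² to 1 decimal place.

Required deceleration ≈ 4.4 m/s²

19 km/h ÷ 3.6 = 5.2778 m/s.
Distance covered during reaction = 5.2778 × 1.1 = 5.806 m.
Distance available for braking: 9 − 5.806 = 3.194 m.
v² = 2a·d ⇒ a = v²/(2d) = 5.2778² / (2 × 3.194) = 27.855 / 6.388 = 4.3605 m/s².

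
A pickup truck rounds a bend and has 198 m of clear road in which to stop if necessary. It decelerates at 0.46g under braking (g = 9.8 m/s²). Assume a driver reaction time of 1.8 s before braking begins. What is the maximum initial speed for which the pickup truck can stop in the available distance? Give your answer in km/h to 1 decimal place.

a = 0.46 × 9.8 = 4.508 m/s².
Stopping distance: v·t_r + v²/(2a) = 198 with t_r = 1.8 s and a = 4.508 m/s².
So v² + 16.229 v − 1785.17 = 0.
Positive root: v = −a·t_r + √((a·t_r)² + 2a·d) = −8.114 + √(65.837 + 1785.17) = 34.9093 m/s.
34.9093 m/s × 3.6 = 125.673 km/h.

Maximum speed ≈ 125.7 km/h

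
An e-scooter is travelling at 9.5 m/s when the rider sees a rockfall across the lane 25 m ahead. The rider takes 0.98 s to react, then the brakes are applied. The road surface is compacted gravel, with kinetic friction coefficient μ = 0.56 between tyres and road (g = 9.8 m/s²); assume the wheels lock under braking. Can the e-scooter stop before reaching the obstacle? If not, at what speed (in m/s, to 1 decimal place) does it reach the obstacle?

Yes — it stops about 7.5 m short of the obstacle, so it never reaches it

a = μg = 0.56 × 9.8 = 5.488 m/s².
Reaction distance = 9.5000 × 0.98 = 9.310 m.
Braking distance = v²/(2a) = 90.250 / 10.976 = 8.222 m.
Total stopping distance = 9.310 + 8.222 = 17.532 m, vs 25 m available — it stops with 25 − 17.532 = 7.468 m to spare.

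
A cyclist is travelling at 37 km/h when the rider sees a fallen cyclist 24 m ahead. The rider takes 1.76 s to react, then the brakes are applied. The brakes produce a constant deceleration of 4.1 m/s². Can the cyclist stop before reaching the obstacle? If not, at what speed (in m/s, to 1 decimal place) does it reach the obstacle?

37 km/h ÷ 3.6 = 10.2778 m/s.
Reaction distance = 10.2778 × 1.76 = 18.089 m.
Braking distance needed to stop: v²/(2a) = 105.633 / 8.200 = 12.882 m, so total needed = 18.089 + 12.882 = 30.971 m > 24 m — it cannot stop.
Distance remaining when braking begins: 24 − 18.089 = 5.911 m.
v² = v₀² − 2a·d = 105.633 − 2 × 4.100 × 5.911 = 57.163 m²/s².
v = √57.163 = 7.561 m/s.

No — it strikes the obstacle at 7.6 m/s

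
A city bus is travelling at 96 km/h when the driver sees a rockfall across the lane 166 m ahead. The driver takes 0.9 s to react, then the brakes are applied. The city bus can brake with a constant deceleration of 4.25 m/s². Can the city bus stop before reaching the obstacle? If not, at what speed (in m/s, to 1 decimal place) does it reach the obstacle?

Yes — it stops about 58.3 m short of the obstacle, so it never reaches it

96 km/h ÷ 3.6 = 26.6667 m/s.
Reaction distance = 26.6667 × 0.9 = 24.000 m.
Braking distance = v²/(2a) = 711.113 / 8.500 = 83.660 m.
Total stopping distance = 24.000 + 83.660 = 107.660 m, vs 166 m available — it stops with 166 − 107.660 = 58.340 m to spare.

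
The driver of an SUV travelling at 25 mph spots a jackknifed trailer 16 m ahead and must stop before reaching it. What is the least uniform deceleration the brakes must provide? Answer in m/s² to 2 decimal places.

25 mph × 0.44704 = 11.1760 m/s.
v² = 2a·d ⇒ a = v²/(2d) = 11.1760² / (2 × 16.000) = 124.903 / 32.000 = 3.9032 m/s².

Required deceleration ≈ 3.90 m/s²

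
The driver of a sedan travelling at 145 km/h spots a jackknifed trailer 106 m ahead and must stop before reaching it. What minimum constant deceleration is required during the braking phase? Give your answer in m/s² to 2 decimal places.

Required deceleration ≈ 7.65 m/s²

145 km/h ÷ 3.6 = 40.2778 m/s.
v² = 2a·d ⇒ a = v²/(2d) = 40.2778² / (2 × 106.000) = 1622.301 / 212.000 = 7.6524 m/s².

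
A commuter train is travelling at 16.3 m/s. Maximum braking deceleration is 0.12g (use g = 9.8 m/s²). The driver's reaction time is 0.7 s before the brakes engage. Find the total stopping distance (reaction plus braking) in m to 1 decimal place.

Total stopping distance ≈ 124.4 m

a = 0.12 × 9.8 = 1.176 m/s².
Reaction distance = v·t_r = 16.3000 × 0.7 = 11.410 m.
Braking distance = v²/(2a) = 16.3000² / (2 × 1.176) = 265.690 / 2.352 = 112.963 m.
Total = 11.410 + 112.963 = 124.373 m.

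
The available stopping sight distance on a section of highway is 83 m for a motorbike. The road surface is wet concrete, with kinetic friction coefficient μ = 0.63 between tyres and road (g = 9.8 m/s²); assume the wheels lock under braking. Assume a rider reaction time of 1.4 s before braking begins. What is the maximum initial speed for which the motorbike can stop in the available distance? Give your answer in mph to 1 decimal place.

Maximum speed ≈ 54.8 mph

a = μg = 0.63 × 9.8 = 6.174 m/s².
Stopping distance: v·t_r + v²/(2a) = 83 with t_r = 1.4 s and a = 6.174 m/s².
So v² + 17.287 v − 1024.88 = 0.
Positive root: v = −a·t_r + √((a·t_r)² + 2a·d) = −8.644 + √(74.719 + 1024.88) = 24.5162 m/s.
24.5162 m/s ÷ 0.44704 = 54.841 mph.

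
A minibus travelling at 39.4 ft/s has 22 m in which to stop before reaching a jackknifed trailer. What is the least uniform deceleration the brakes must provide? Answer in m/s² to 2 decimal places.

Required deceleration ≈ 3.28 m/s²

39.4 ft/s × 0.3048 = 12.0091 m/s.
v² = 2a·d ⇒ a = v²/(2d) = 12.0091² / (2 × 22.000) = 144.218 / 44.000 = 3.2777 m/s².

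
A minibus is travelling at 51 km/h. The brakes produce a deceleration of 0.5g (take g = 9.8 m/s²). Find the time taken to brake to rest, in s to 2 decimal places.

Braking time ≈ 2.89 s

51 km/h ÷ 3.6 = 14.1667 m/s.
a = 0.5 × 9.8 = 4.900 m/s².
Braking time = v/a = 14.1667 / 4.900 = 2.891 s.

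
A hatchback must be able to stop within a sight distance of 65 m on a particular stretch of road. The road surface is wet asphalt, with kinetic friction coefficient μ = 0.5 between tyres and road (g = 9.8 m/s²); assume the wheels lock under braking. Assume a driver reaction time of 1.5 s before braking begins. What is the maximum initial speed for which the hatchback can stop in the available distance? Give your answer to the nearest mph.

a = μg = 0.5 × 9.8 = 4.900 m/s².
Stopping distance: v·t_r + v²/(2a) = 65 with t_r = 1.5 s and a = 4.900 m/s².
So v² + 14.700 v − 637.00 = 0.
Positive root: v = −a·t_r + √((a·t_r)² + 2a·d) = −7.350 + √(54.022 + 637.00) = 18.9373 m/s.
18.9373 m/s ÷ 0.44704 = 42.362 mph.

Maximum speed ≈ 42 mph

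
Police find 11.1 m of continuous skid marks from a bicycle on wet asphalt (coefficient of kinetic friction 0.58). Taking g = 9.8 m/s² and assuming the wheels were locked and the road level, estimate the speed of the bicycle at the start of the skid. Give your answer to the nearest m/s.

Initial speed ≈ 11 m/s

Deceleration a = μg = 0.58 × 9.8 = 5.684 m/s².
v = √(2a·d) = √(2 × 5.684 × 11.1) = √126.185 = 11.2332 m/s.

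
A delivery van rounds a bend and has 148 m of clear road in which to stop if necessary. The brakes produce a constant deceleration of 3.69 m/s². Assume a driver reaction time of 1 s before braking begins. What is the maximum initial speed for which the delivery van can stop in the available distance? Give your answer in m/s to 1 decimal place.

Stopping distance: v·t_r + v²/(2a) = 148 with t_r = 1 s and a = 3.690 m/s².
So v² + 7.380 v − 1092.24 = 0.
Positive root: v = −a·t_r + √((a·t_r)² + 2a·d) = −3.690 + √(13.616 + 1092.24) = 29.5644 m/s.

Maximum speed ≈ 29.6 m/s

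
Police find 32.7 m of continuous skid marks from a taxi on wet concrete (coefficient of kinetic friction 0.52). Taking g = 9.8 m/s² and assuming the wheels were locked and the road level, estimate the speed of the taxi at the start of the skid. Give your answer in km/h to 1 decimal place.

Deceleration a = μg = 0.52 × 9.8 = 5.096 m/s².
v = √(2a·d) = √(2 × 5.096 × 32.7) = √333.278 = 18.2559 m/s.
= 18.2559 × 3.6 = 65.721 km/h.

Initial speed ≈ 65.7 km/h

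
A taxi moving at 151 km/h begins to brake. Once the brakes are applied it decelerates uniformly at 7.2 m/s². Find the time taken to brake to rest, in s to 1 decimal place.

Braking time ≈ 5.8 s

151 km/h ÷ 3.6 = 41.9444 m/s.
Braking time = v/a = 41.9444 / 7.200 = 5.826 s.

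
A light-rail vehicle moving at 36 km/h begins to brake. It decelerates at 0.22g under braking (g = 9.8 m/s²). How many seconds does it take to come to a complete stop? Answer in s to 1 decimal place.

36 km/h ÷ 3.6 = 10.0000 m/s.
a = 0.22 × 9.8 = 2.156 m/s².
Braking time = v/a = 10.0000 / 2.156 = 4.638 s.

Braking time ≈ 4.6 s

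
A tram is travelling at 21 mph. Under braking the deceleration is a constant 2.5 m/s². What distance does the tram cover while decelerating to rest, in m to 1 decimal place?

21 mph × 0.44704 = 9.3878 m/s.
Braking distance = v²/(2a) = 9.3878² / (2 × 2.500) = 88.131 / 5.000 = 17.626 m.

Braking distance ≈ 17.6 m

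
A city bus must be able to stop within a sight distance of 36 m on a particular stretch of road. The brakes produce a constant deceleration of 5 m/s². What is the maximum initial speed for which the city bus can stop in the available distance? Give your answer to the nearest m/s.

v²/(2a) = d ⇒ v = √(2 × 5.000 × 36) = √360.00 = 18.9737 m/s.

Maximum speed ≈ 19 m/s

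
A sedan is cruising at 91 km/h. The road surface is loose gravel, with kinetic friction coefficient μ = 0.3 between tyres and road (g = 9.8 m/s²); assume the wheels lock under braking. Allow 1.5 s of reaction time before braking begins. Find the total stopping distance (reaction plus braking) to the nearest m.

91 km/h ÷ 3.6 = 25.2778 m/s.
a = μg = 0.3 × 9.8 = 2.940 m/s².
Reaction distance = v·t_r = 25.2778 × 1.5 = 37.917 m.
Braking distance = v²/(2a) = 25.2778² / (2 × 2.940) = 638.967 / 5.880 = 108.668 m.
Total = 37.917 + 108.668 = 146.585 m.

Total stopping distance ≈ 147 m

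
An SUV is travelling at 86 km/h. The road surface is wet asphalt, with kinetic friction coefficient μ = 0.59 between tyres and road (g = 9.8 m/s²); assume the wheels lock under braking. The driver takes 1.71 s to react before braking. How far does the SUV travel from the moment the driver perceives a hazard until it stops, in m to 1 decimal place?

Total stopping distance ≈ 90.2 m

86 km/h ÷ 3.6 = 23.8889 m/s.
a = μg = 0.59 × 9.8 = 5.782 m/s².
Reaction distance = v·t_r = 23.8889 × 1.71 = 40.850 m.
Braking distance = v²/(2a) = 23.8889² / (2 × 5.782) = 570.680 / 11.564 = 49.350 m.
Total = 40.850 + 49.350 = 90.200 m.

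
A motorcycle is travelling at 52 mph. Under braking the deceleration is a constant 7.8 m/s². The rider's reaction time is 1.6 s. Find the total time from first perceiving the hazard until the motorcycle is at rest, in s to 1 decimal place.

52 mph × 0.44704 = 23.2461 m/s.
Braking time = v/a = 23.2461 / 7.800 = 2.980 s.
Total = 1.6 + 2.980 = 4.580 s.

Total time ≈ 4.6 s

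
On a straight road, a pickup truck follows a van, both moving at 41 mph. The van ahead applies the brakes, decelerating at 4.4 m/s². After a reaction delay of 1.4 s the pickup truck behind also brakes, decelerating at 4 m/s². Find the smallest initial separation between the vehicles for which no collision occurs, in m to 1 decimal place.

Minimum gap ≈ 29.5 m

41 mph × 0.44704 = 18.3286 m/s.
Leader travels v²/(2a_L) = 335.938 / 8.800 = 38.175 m before stopping.
Follower covers v·t_r = 18.3286 × 1.4 = 25.660 m while reacting, then v²/(2a_F) = 335.938 / 8.000 = 41.992 m while braking, for a total of 25.660 + 41.992 = 67.652 m.
Since a_F ≤ a_L and the follower starts braking later, the follower is never slower than the leader, so the closest approach is when both have stopped.
Minimum gap = 67.652 − 38.175 = 29.477 m.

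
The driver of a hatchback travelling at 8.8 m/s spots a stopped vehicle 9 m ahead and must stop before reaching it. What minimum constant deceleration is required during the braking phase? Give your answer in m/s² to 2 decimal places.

v² = 2a·d ⇒ a = v²/(2d) = 8.8000² / (2 × 9.000) = 77.440 / 18.000 = 4.3022 m/s².

Required deceleration ≈ 4.30 m/s²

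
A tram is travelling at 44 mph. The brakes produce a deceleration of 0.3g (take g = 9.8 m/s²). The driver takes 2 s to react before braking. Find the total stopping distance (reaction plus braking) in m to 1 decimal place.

Total stopping distance ≈ 105.1 m

44 mph × 0.44704 = 19.6698 m/s.
a = 0.3 × 9.8 = 2.940 m/s².
Reaction distance = v·t_r = 19.6698 × 2 = 39.340 m.
Braking distance = v²/(2a) = 19.6698² / (2 × 2.940) = 386.901 / 5.880 = 65.799 m.
Total = 39.340 + 65.799 = 105.139 m.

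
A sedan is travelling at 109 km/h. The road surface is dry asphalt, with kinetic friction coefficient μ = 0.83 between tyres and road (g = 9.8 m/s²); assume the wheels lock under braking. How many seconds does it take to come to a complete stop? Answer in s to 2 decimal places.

109 km/h ÷ 3.6 = 30.2778 m/s.
a = μg = 0.83 × 9.8 = 8.134 m/s².
Braking time = v/a = 30.2778 / 8.134 = 3.722 s.

Braking time ≈ 3.72 s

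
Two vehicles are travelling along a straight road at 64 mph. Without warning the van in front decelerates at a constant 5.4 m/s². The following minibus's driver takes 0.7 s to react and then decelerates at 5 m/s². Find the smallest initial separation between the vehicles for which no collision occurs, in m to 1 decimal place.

Minimum gap ≈ 26.1 m

64 mph × 0.44704 = 28.6106 m/s.
Leader travels v²/(2a_L) = 818.566 / 10.800 = 75.793 m before stopping.
Follower covers v·t_r = 28.6106 × 0.7 = 20.027 m while reacting, then v²/(2a_F) = 818.566 / 10.000 = 81.857 m while braking, for a total of 20.027 + 81.857 = 101.884 m.
Since a_F ≤ a_L and the follower starts braking later, the follower is never slower than the leader, so the closest approach is when both have stopped.
Minimum gap = 101.884 − 75.793 = 26.091 m.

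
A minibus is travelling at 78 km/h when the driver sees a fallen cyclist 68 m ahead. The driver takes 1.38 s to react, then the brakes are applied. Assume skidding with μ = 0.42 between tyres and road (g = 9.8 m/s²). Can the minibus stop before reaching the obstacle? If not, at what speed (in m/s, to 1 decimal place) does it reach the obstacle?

No — it strikes the obstacle at 12.5 m/s

78 km/h ÷ 3.6 = 21.6667 m/s.
a = μg = 0.42 × 9.8 = 4.116 m/s².
Reaction distance = 21.6667 × 1.38 = 29.900 m.
Braking distance needed to stop: v²/(2a) = 469.446 / 8.232 = 57.027 m, so total needed = 29.900 + 57.027 = 86.927 m > 68 m — it cannot stop.
Distance remaining when braking begins: 68 − 29.900 = 38.100 m.
v² = v₀² − 2a·d = 469.446 − 2 × 4.116 × 38.100 = 155.807 m²/s².
v = √155.807 = 12.482 m/s.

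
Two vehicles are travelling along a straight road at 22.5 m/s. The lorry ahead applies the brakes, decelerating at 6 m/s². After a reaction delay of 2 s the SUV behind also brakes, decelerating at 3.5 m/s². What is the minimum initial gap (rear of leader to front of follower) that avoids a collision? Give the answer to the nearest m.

Minimum gap ≈ 75 m

Leader travels v²/(2a_L) = 506.250 / 12.000 = 42.188 m before stopping.
Follower covers v·t_r = 22.5000 × 2 = 45.000 m while reacting, then v²/(2a_F) = 506.250 / 7.000 = 72.321 m while braking, for a total of 45.000 + 72.321 = 117.321 m.
Since a_F ≤ a_L and the follower starts braking later, the follower is never slower than the leader, so the closest approach is when both have stopped.
Minimum gap = 117.321 − 42.188 = 75.133 m.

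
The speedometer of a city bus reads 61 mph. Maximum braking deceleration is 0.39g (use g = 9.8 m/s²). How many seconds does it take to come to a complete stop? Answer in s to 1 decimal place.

Braking time ≈ 7.1 s

61 mph × 0.44704 = 27.2694 m/s.
a = 0.39 × 9.8 = 3.822 m/s².
Braking time = v/a = 27.2694 / 3.822 = 7.135 s.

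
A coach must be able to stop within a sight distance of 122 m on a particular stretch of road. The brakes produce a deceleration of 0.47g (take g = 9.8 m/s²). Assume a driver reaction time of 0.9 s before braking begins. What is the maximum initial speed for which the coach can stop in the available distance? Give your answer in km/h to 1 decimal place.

a = 0.47 × 9.8 = 4.606 m/s².
Stopping distance: v·t_r + v²/(2a) = 122 with t_r = 0.9 s and a = 4.606 m/s².
So v² + 8.291 v − 1123.86 = 0.
Positive root: v = −a·t_r + √((a·t_r)² + 2a·d) = −4.145 + √(17.181 + 1123.86) = 29.6343 m/s.
29.6343 m/s × 3.6 = 106.683 km/h.

Maximum speed ≈ 106.7 km/h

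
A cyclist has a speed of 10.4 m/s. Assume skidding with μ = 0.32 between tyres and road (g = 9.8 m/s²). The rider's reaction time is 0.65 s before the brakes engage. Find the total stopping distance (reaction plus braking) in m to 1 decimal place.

Total stopping distance ≈ 24.0 m

a = μg = 0.32 × 9.8 = 3.136 m/s².
Reaction distance = v·t_r = 10.4000 × 0.65 = 6.760 m.
Braking distance = v²/(2a) = 10.4000² / (2 × 3.136) = 108.160 / 6.272 = 17.245 m.
Total = 6.760 + 17.245 = 24.005 m.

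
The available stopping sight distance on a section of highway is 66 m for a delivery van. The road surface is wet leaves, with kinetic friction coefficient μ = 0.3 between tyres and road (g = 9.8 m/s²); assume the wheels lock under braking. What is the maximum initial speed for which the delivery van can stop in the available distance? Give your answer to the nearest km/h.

a = μg = 0.3 × 9.8 = 2.940 m/s².
v²/(2a) = d ⇒ v = √(2 × 2.940 × 66) = √388.08 = 19.6997 m/s.
19.6997 m/s × 3.6 = 70.919 km/h.

Maximum speed ≈ 71 km/h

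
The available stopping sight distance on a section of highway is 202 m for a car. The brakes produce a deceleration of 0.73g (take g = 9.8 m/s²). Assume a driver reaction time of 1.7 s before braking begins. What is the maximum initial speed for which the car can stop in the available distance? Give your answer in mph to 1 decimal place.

Maximum speed ≈ 96.1 mph

a = 0.73 × 9.8 = 7.154 m/s².
Stopping distance: v·t_r + v²/(2a) = 202 with t_r = 1.7 s and a = 7.154 m/s².
So v² + 24.324 v − 2890.22 = 0.
Positive root: v = −a·t_r + √((a·t_r)² + 2a·d) = −12.162 + √(147.914 + 2890.22) = 42.9573 m/s.
42.9573 m/s ÷ 0.44704 = 96.093 mph.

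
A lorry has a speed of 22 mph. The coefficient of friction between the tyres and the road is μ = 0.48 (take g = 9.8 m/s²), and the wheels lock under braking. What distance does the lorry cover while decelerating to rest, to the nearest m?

Braking distance ≈ 10 m

22 mph × 0.44704 = 9.8349 m/s.
a = μg = 0.48 × 9.8 = 4.704 m/s².
Braking distance = v²/(2a) = 9.8349² / (2 × 4.704) = 96.725 / 9.408 = 10.281 m.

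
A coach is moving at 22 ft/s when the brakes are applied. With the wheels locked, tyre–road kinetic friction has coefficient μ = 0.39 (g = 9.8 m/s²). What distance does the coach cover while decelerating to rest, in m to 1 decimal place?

Braking distance ≈ 5.9 m

22 ft/s × 0.3048 = 6.7056 m/s.
a = μg = 0.39 × 9.8 = 3.822 m/s².
Braking distance = v²/(2a) = 6.7056² / (2 × 3.822) = 44.965 / 7.644 = 5.882 m.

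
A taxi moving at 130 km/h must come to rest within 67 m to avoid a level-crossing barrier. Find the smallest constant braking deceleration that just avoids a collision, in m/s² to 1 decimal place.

Required deceleration ≈ 9.7 m/s²

130 km/h ÷ 3.6 = 36.1111 m/s.
v² = 2a·d ⇒ a = v²/(2d) = 36.1111² / (2 × 67.000) = 1304.012 / 134.000 = 9.7314 m/s².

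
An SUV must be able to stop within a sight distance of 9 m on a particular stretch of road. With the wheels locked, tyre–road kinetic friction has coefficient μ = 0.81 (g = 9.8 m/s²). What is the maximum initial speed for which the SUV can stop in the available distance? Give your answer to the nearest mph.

Maximum speed ≈ 27 mph

a = μg = 0.81 × 9.8 = 7.938 m/s².
v²/(2a) = d ⇒ v = √(2 × 7.938 × 9) = √142.88 = 11.9532 m/s.
11.9532 m/s ÷ 0.44704 = 26.739 mph.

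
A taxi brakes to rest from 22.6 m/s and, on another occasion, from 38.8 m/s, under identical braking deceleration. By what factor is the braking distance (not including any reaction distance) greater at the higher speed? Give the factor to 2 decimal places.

Braking distance d = v²/(2a), so with a fixed, d ∝ v².
Factor = (38.8/22.6)² = 1.7168² = 2.9474.

Factor ≈ 2.95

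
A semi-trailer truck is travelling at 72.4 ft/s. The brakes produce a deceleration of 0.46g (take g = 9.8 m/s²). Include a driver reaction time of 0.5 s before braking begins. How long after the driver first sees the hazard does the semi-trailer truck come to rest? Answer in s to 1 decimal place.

Total time ≈ 5.4 s

72.4 ft/s × 0.3048 = 22.0675 m/s.
a = 0.46 × 9.8 = 4.508 m/s².
Braking time = v/a = 22.0675 / 4.508 = 4.895 s.
Total = 0.5 + 4.895 = 5.395 s.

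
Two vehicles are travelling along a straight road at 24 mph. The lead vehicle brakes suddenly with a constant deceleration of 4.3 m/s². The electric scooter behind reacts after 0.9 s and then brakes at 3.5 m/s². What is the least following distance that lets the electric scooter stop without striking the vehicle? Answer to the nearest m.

Minimum gap ≈ 13 m

24 mph × 0.44704 = 10.7290 m/s.
Leader travels v²/(2a_L) = 115.111 / 8.600 = 13.385 m before stopping.
Follower covers v·t_r = 10.7290 × 0.9 = 9.656 m while reacting, then v²/(2a_F) = 115.111 / 7.000 = 16.444 m while braking, for a total of 9.656 + 16.444 = 26.100 m.
Since a_F ≤ a_L and the follower starts braking later, the follower is never slower than the leader, so the closest approach is when both have stopped.
Minimum gap = 26.100 − 13.385 = 12.715 m.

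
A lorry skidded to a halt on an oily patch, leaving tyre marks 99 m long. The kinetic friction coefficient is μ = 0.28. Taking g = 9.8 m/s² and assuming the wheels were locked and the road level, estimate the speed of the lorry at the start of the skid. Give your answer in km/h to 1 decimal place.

Deceleration a = μg = 0.28 × 9.8 = 2.744 m/s².
v = √(2a·d) = √(2 × 2.744 × 99) = √543.312 = 23.3091 m/s.
= 23.3091 × 3.6 = 83.913 km/h.

Initial speed ≈ 83.9 km/h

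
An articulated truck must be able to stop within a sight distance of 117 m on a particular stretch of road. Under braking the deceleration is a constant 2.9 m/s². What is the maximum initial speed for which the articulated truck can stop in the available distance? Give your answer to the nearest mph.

v²/(2a) = d ⇒ v = √(2 × 2.900 × 117) = √678.60 = 26.0500 m/s.
26.0500 m/s ÷ 0.44704 = 58.272 mph.

Maximum speed ≈ 58 mph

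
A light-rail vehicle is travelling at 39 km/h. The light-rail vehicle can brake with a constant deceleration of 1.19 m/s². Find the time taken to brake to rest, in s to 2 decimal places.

Braking time ≈ 9.10 s

39 km/h ÷ 3.6 = 10.8333 m/s.
Braking time = v/a = 10.8333 / 1.190 = 9.104 s.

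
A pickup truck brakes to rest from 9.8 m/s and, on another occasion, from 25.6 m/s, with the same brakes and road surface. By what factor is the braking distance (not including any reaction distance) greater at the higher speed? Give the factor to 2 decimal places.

Factor ≈ 6.82

Braking distance d = v²/(2a), so with a fixed, d ∝ v².
Factor = (25.6/9.8)² = 2.6122² = 6.8236.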